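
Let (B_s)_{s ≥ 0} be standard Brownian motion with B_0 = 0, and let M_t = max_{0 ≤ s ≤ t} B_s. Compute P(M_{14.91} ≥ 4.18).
P(M_{14.91} ≥ 4.18) = 2·P(B_{14.91} ≥ 4.18) = 2(1 − Φ(4.18/√14.91)) ≈ 0.2790

By the reflection principle for Brownian motion, P(M_t ≥ a) = 2 · P(B_t ≥ a) for a ≥ 0. Since B_t ~ N(0, t), P(B_t ≥ 4.18) = 1 − Φ(4.18/√t) = 1 − Φ(4.18/√14.91) = 1 − Φ(1.0825). So
  P(M_{14.91} ≥ 4.18) = 2(1 − Φ(1.0825)) ≈ 0.2790.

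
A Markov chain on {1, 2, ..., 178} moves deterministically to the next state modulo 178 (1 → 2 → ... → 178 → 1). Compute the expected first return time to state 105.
E[T_105 | X_0 = 105] = 178

The chain cycles deterministically, so starting at state 105 it returns in exactly 178 steps. Equivalently, the stationary distribution is uniform π_j = 1/178 for every state j, so by Kac's formula E[T_105] = 1/π_105 = 178.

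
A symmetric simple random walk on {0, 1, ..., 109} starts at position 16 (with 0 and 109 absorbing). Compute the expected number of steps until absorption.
E[τ | X_0 = 16] = 1488

Let v_k = E[τ | X_0 = k]. Boundary: v_0 = v_109 = 0. Recurrence: v_k = 1 + (v_{k-1} + v_{k+1})/2 for 1 ≤ k ≤ 108. The particular solution to v_k − (v_{k-1} + v_{k+1})/2 = 1 is v_k = −k^2. Adding homogeneous solution A + B k and matching boundaries gives v_k = k (109 − k). Substituting k = 16: v_16 = 16 · 93 = 1488.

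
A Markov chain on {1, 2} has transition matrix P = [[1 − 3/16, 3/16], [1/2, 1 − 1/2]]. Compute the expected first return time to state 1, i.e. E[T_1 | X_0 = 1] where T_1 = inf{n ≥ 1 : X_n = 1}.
E[T_1 | X_0 = 1] = 1/π_1 = 11/8

For an irreducible recurrent Markov chain with stationary distribution π, E[T_i | X_0 = i] = 1/π_i (Kac's formula). Here π_1 = (1/2)/(3/16 + 1/2) = (1/2)/(11/16) = 8/11, so E[T_1 | X_0 = 1] = 1/π_1 = (3/16 + 1/2)/(1/2) = (11/16)/(1/2) = 11/8.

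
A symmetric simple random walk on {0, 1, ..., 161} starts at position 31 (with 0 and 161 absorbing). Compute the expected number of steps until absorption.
E[τ | X_0 = 31] = 4030

Let v_k = E[τ | X_0 = k]. Boundary: v_0 = v_161 = 0. Recurrence: v_k = 1 + (v_{k-1} + v_{k+1})/2 for 1 ≤ k ≤ 160. The particular solution to v_k − (v_{k-1} + v_{k+1})/2 = 1 is v_k = −k^2. Adding homogeneous solution A + B k and matching boundaries gives v_k = k (161 − k). Substituting k = 31: v_31 = 31 · 130 = 4030.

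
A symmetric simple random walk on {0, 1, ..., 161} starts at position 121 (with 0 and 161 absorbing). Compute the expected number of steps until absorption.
E[τ | X_0 = 121] = 4840

Let v_k = E[τ | X_0 = k]. Boundary: v_0 = v_161 = 0. Recurrence: v_k = 1 + (v_{k-1} + v_{k+1})/2 for 1 ≤ k ≤ 160. The particular solution to v_k − (v_{k-1} + v_{k+1})/2 = 1 is v_k = −k^2. Adding homogeneous solution A + B k and matching boundaries gives v_k = k (161 − k). Substituting k = 121: v_121 = 121 · 40 = 4840.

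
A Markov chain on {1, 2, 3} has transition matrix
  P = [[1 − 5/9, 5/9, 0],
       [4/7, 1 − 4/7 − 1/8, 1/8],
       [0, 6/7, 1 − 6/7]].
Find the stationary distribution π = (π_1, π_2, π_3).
π = (1728/3653, 1680/3653, 245/3653)

This is a birth-death chain on three states, which satisfies detailed balance: π_1 · P_{12} = π_2 · P_{21} and π_2 · P_{23} = π_3 · P_{32}.
From π_1 · 5/9 = π_2 · 4/7: π_2/π_1 = (5/9)/(4/7) = 35/36.
From π_2 · 1/8 = π_3 · 6/7: π_3/π_2 = (1/8)/(6/7) = 7/48.
Take π_1 proportional to 1; then unnormalized π = (1, 35/36, 245/1728). Normalize by dividing by the sum 3653/1728:
  π = (1728/3653, 1680/3653, 245/3653).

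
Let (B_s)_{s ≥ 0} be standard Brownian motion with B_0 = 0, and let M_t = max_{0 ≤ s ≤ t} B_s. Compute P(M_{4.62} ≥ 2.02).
P(M_{4.62} ≥ 2.02) = 2·P(B_{4.62} ≥ 2.02) = 2(1 − Φ(2.02/√4.62)) ≈ 0.3473

By the reflection principle for Brownian motion, P(M_t ≥ a) = 2 · P(B_t ≥ a) for a ≥ 0. Since B_t ~ N(0, t), P(B_t ≥ 2.02) = 1 − Φ(2.02/√t) = 1 − Φ(2.02/√4.62) = 1 − Φ(0.9398). So
  P(M_{4.62} ≥ 2.02) = 2(1 − Φ(0.9398)) ≈ 0.3473.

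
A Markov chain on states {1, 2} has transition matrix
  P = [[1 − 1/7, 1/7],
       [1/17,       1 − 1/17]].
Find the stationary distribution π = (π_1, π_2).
π_1 = 7/24, π_2 = 17/24

Solve πP = π with π_1 + π_2 = 1. From πP = π: π_1 · (1 − 1/7) + π_2 · 1/17 = π_1 ⇒ π_2 · 1/17 = π_1 · 1/7 ⇒ π_2/π_1 = (1/7)/(1/17) = 17/7. Together with π_1 + π_2 = 1:
  π_1 = (1/17)/(1/7 + 1/17) = (1/17)/(24/119) = 7/24,
  π_2 = (1/7)/(1/7 + 1/17) = (1/7)/(24/119) = 17/24.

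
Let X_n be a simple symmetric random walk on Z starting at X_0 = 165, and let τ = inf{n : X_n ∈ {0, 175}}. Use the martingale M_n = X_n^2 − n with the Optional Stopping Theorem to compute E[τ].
E[τ] = 1650

M_n = X_n^2 − n is a martingale (since E[X_{n+1}^2 | F_n] = X_n^2 + 1). By OST (τ has finite mean in a bounded region), E[M_τ] = E[M_0] = X_0^2 − 0 = 165^2 = 27225. Also E[M_τ] = E[X_τ^2] − E[τ]. The walk exits at 0 or 175, with P(hit 175 first) = 165/175, so E[X_τ^2] = 175^2 · 165/175 + 0 = 28875. Thus E[τ] = E[X_τ^2] − E[M_τ] = 28875 − 27225 = 1650 = 165(175 − 165) = 1650.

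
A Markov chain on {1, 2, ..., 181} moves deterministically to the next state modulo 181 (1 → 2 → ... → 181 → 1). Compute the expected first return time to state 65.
E[T_65 | X_0 = 65] = 181

The chain cycles deterministically, so starting at state 65 it returns in exactly 181 steps. Equivalently, the stationary distribution is uniform π_j = 1/181 for every state j, so by Kac's formula E[T_65] = 1/π_65 = 181.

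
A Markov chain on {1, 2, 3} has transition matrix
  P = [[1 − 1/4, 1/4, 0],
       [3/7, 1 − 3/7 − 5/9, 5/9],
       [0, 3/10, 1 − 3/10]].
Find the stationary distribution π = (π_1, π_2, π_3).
π = (324/863, 189/863, 350/863)

This is a birth-death chain on three states, which satisfies detailed balance: π_1 · P_{12} = π_2 · P_{21} and π_2 · P_{23} = π_3 · P_{32}.
From π_1 · 1/4 = π_2 · 3/7: π_2/π_1 = (1/4)/(3/7) = 7/12.
From π_2 · 5/9 = π_3 · 3/10: π_3/π_2 = (5/9)/(3/10) = 50/27.
Take π_1 proportional to 1; then unnormalized π = (1, 7/12, 175/162). Normalize by dividing by the sum 863/324:
  π = (324/863, 189/863, 350/863).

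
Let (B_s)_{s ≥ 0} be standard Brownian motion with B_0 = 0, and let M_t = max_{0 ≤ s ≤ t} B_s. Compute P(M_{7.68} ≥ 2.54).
P(M_{7.68} ≥ 2.54) = 2·P(B_{7.68} ≥ 2.54) = 2(1 − Φ(2.54/√7.68)) ≈ 0.3594

By the reflection principle for Brownian motion, P(M_t ≥ a) = 2 · P(B_t ≥ a) for a ≥ 0. Since B_t ~ N(0, t), P(B_t ≥ 2.54) = 1 − Φ(2.54/√t) = 1 − Φ(2.54/√7.68) = 1 − Φ(0.9165). So
  P(M_{7.68} ≥ 2.54) = 2(1 − Φ(0.9165)) ≈ 0.3594.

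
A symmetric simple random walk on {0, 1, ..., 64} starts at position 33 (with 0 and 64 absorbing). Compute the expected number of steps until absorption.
E[τ | X_0 = 33] = 1023

Let v_k = E[τ | X_0 = k]. Boundary: v_0 = v_64 = 0. Recurrence: v_k = 1 + (v_{k-1} + v_{k+1})/2 for 1 ≤ k ≤ 63. The particular solution to v_k − (v_{k-1} + v_{k+1})/2 = 1 is v_k = −k^2. Adding homogeneous solution A + B k and matching boundaries gives v_k = k (64 − k). Substituting k = 33: v_33 = 33 · 31 = 1023.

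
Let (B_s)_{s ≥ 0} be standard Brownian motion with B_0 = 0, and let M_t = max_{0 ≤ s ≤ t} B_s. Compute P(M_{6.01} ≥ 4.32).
P(M_{6.01} ≥ 4.32) = 2·P(B_{6.01} ≥ 4.32) = 2(1 − Φ(4.32/√6.01)) ≈ 0.0780

By the reflection principle for Brownian motion, P(M_t ≥ a) = 2 · P(B_t ≥ a) for a ≥ 0. Since B_t ~ N(0, t), P(B_t ≥ 4.32) = 1 − Φ(4.32/√t) = 1 − Φ(4.32/√6.01) = 1 − Φ(1.7622). So
  P(M_{6.01} ≥ 4.32) = 2(1 − Φ(1.7622)) ≈ 0.0780.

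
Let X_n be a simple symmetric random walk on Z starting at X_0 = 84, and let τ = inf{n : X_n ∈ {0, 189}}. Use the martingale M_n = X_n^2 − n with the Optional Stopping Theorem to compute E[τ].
E[τ] = 8820

M_n = X_n^2 − n is a martingale (since E[X_{n+1}^2 | F_n] = X_n^2 + 1). By OST (τ has finite mean in a bounded region), E[M_τ] = E[M_0] = X_0^2 − 0 = 84^2 = 7056. Also E[M_τ] = E[X_τ^2] − E[τ]. The walk exits at 0 or 189, with P(hit 189 first) = 84/189, so E[X_τ^2] = 189^2 · 84/189 + 0 = 15876. Thus E[τ] = E[X_τ^2] − E[M_τ] = 15876 − 7056 = 8820 = 84(189 − 84) = 8820.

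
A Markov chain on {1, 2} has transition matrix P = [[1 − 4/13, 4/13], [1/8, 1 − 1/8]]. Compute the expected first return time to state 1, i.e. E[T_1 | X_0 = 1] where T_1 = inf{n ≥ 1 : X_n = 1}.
E[T_1 | X_0 = 1] = 1/π_1 = 45/13

For an irreducible recurrent Markov chain with stationary distribution π, E[T_i | X_0 = i] = 1/π_i (Kac's formula). Here π_1 = (1/8)/(4/13 + 1/8) = (1/8)/(45/104) = 13/45, so E[T_1 | X_0 = 1] = 1/π_1 = (4/13 + 1/8)/(1/8) = (45/104)/(1/8) = 45/13.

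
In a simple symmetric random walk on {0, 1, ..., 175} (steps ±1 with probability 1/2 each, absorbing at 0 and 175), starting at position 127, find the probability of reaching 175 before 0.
P(hit 175 before 0) = 127/175

Let u_k = P(hit 175 before 0 | start at k). Then u_0 = 0, u_175 = 1, and u_k = u_{k-1}/2 + u_{k+1}/2 for 1 ≤ k ≤ 174. This harmonic recurrence is solved by u_k = k/175, giving u_127 = 127/175.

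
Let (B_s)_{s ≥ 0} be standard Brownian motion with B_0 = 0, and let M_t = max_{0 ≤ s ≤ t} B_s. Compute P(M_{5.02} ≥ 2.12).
P(M_{5.02} ≥ 2.12) = 2·P(B_{5.02} ≥ 2.12) = 2(1 − Φ(2.12/√5.02)) ≈ 0.3440

By the reflection principle for Brownian motion, P(M_t ≥ a) = 2 · P(B_t ≥ a) for a ≥ 0. Since B_t ~ N(0, t), P(B_t ≥ 2.12) = 1 − Φ(2.12/√t) = 1 − Φ(2.12/√5.02) = 1 − Φ(0.9462). So
  P(M_{5.02} ≥ 2.12) = 2(1 − Φ(0.9462)) ≈ 0.3440.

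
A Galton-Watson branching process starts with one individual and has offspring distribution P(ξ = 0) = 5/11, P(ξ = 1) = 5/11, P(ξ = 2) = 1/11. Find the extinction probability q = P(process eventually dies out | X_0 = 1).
q = 1

Mean offspring μ = 0·5/11 + 1·5/11 + 2·1/11 = 7/11 ≤ 1. For μ ≤ 1 with offspring not concentrated at 1, the Galton-Watson process goes extinct almost surely, so q = 1.
(Algebraic check: The pgf is f(s) = 5/11 + 5/11·s + 1/11·s². The extinction probability q is the smallest fixed point of f in [0, 1]. Setting s = f(s):
  1/11·s² + (5/11 − 1)·s + 5/11 = 0
  1/11·s² − (5/11 + 1/11)·s + 5/11 = 0
which factors as (s − 1)·(1/11·s − 5/11) = 0, giving roots s = 1 and s = (5/11)/(1/11) = 5. Since 5 ≥ 1, the smallest root in [0, 1] is s = 1.)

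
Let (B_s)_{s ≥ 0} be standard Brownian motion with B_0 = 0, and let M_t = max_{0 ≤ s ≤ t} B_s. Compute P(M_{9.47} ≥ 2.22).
P(M_{9.47} ≥ 2.22) = 2·P(B_{9.47} ≥ 2.22) = 2(1 − Φ(2.22/√9.47)) ≈ 0.4707

By the reflection principle for Brownian motion, P(M_t ≥ a) = 2 · P(B_t ≥ a) for a ≥ 0. Since B_t ~ N(0, t), P(B_t ≥ 2.22) = 1 − Φ(2.22/√t) = 1 − Φ(2.22/√9.47) = 1 − Φ(0.7214). So
  P(M_{9.47} ≥ 2.22) = 2(1 − Φ(0.7214)) ≈ 0.4707.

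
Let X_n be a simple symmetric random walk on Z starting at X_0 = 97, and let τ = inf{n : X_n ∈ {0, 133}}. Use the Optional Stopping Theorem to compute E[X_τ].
E[X_τ] = 97

X_n is a martingale and τ is a bounded-mean stopping time (indeed τ is finite a.s. with bounded expectation since the walk is in a bounded region). By the OST, E[X_τ] = E[X_0] = 97. Equivalently: E[X_τ] = 133 · P(hit 133 first) + 0 · P(hit 0 first) = 133 · (97/133) = 97.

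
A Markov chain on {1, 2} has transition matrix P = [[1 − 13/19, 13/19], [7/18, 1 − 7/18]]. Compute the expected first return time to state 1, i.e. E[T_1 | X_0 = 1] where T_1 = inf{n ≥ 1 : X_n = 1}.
E[T_1 | X_0 = 1] = 1/π_1 = 367/133

For an irreducible recurrent Markov chain with stationary distribution π, E[T_i | X_0 = i] = 1/π_i (Kac's formula). Here π_1 = (7/18)/(13/19 + 7/18) = (7/18)/(367/342) = 133/367, so E[T_1 | X_0 = 1] = 1/π_1 = (13/19 + 7/18)/(7/18) = (367/342)/(7/18) = 367/133.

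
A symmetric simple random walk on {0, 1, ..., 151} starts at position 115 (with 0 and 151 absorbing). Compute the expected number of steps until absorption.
E[τ | X_0 = 115] = 4140

Let v_k = E[τ | X_0 = k]. Boundary: v_0 = v_151 = 0. Recurrence: v_k = 1 + (v_{k-1} + v_{k+1})/2 for 1 ≤ k ≤ 150. The particular solution to v_k − (v_{k-1} + v_{k+1})/2 = 1 is v_k = −k^2. Adding homogeneous solution A + B k and matching boundaries gives v_k = k (151 − k). Substituting k = 115: v_115 = 115 · 36 = 4140.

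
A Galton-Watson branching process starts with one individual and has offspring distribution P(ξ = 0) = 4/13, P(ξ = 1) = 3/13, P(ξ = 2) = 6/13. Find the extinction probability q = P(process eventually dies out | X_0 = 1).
q = 2/3

The pgf is f(s) = 4/13 + 3/13·s + 6/13·s². The extinction probability q is the smallest fixed point of f in [0, 1]. Setting s = f(s):
  6/13·s² + (3/13 − 1)·s + 4/13 = 0
  6/13·s² − (4/13 + 6/13)·s + 4/13 = 0
which factors as (s − 1)·(6/13·s − 4/13) = 0, giving roots s = 1 and s = (4/13)/(6/13) = 2/3.
Mean offspring μ = 3/13 + 2·6/13 = 15/13 > 1 (supercritical), so q < 1. The extinction probability is the smaller root: q = (4/13)/(6/13) = 2/3.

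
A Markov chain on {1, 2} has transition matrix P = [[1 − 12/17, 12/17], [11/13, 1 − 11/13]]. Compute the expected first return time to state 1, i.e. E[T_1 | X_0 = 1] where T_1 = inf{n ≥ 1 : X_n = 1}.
E[T_1 | X_0 = 1] = 1/π_1 = 343/187

For an irreducible recurrent Markov chain with stationary distribution π, E[T_i | X_0 = i] = 1/π_i (Kac's formula). Here π_1 = (11/13)/(12/17 + 11/13) = (11/13)/(343/221) = 187/343, so E[T_1 | X_0 = 1] = 1/π_1 = (12/17 + 11/13)/(11/13) = (343/221)/(11/13) = 343/187.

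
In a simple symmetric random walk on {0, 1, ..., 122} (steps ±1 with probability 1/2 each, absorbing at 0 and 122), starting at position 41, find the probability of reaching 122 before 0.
P(hit 122 before 0) = 41/122

Let u_k = P(hit 122 before 0 | start at k). Then u_0 = 0, u_122 = 1, and u_k = u_{k-1}/2 + u_{k+1}/2 for 1 ≤ k ≤ 121. This harmonic recurrence is solved by u_k = k/122, giving u_41 = 41/122.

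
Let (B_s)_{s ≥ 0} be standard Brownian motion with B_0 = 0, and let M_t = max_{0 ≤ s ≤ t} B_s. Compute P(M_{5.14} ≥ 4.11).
P(M_{5.14} ≥ 4.11) = 2·P(B_{5.14} ≥ 4.11) = 2(1 − Φ(4.11/√5.14)) ≈ 0.0699

By the reflection principle for Brownian motion, P(M_t ≥ a) = 2 · P(B_t ≥ a) for a ≥ 0. Since B_t ~ N(0, t), P(B_t ≥ 4.11) = 1 − Φ(4.11/√t) = 1 − Φ(4.11/√5.14) = 1 − Φ(1.8128). So
  P(M_{5.14} ≥ 4.11) = 2(1 − Φ(1.8128)) ≈ 0.0699.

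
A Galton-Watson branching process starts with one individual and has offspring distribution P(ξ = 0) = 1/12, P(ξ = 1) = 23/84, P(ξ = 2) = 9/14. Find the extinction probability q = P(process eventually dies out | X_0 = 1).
q = 7/54

The pgf is f(s) = 1/12 + 23/84·s + 9/14·s². The extinction probability q is the smallest fixed point of f in [0, 1]. Setting s = f(s):
  9/14·s² + (23/84 − 1)·s + 1/12 = 0
  9/14·s² − (1/12 + 9/14)·s + 1/12 = 0
which factors as (s − 1)·(9/14·s − 1/12) = 0, giving roots s = 1 and s = (1/12)/(9/14) = 7/54.
Mean offspring μ = 23/84 + 2·9/14 = 131/84 > 1 (supercritical), so q < 1. The extinction probability is the smaller root: q = (1/12)/(9/14) = 7/54.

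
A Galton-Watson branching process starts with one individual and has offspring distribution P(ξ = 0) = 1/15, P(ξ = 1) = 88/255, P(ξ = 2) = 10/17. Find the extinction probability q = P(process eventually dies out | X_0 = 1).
q = 17/150

The pgf is f(s) = 1/15 + 88/255·s + 10/17·s². The extinction probability q is the smallest fixed point of f in [0, 1]. Setting s = f(s):
  10/17·s² + (88/255 − 1)·s + 1/15 = 0
  10/17·s² − (1/15 + 10/17)·s + 1/15 = 0
which factors as (s − 1)·(10/17·s − 1/15) = 0, giving roots s = 1 and s = (1/15)/(10/17) = 17/150.
Mean offspring μ = 88/255 + 2·10/17 = 388/255 > 1 (supercritical), so q < 1. The extinction probability is the smaller root: q = (1/15)/(10/17) = 17/150.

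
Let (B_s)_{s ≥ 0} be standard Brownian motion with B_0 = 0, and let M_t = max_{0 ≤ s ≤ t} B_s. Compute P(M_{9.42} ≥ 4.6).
P(M_{9.42} ≥ 4.6) = 2·P(B_{9.42} ≥ 4.6) = 2(1 − Φ(4.6/√9.42)) ≈ 0.1339

By the reflection principle for Brownian motion, P(M_t ≥ a) = 2 · P(B_t ≥ a) for a ≥ 0. Since B_t ~ N(0, t), P(B_t ≥ 4.6) = 1 − Φ(4.6/√t) = 1 − Φ(4.6/√9.42) = 1 − Φ(1.4988). So
  P(M_{9.42} ≥ 4.6) = 2(1 − Φ(1.4988)) ≈ 0.1339.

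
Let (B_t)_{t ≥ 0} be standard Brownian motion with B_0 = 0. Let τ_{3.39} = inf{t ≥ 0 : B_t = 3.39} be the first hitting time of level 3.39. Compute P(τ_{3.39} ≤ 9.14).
P(τ_{3.39} ≤ 9.14) = 2(1 − Φ(3.39/√9.14)) = 2(1 − Φ(1.1213)) ≈ 0.2622

By the reflection principle for standard BM, P(τ_b ≤ t) = 2 · P(B_t ≥ b). Since B_t ~ N(0, t), P(B_t ≥ 3.39) = 1 − Φ(3.39/√t) = 1 − Φ(3.39/√9.14) = 1 − Φ(1.1213) ≈ 0.13108. Doubling: P(τ_{3.39} ≤ 9.14) ≈ 2 · 0.13108 = 0.26216 ≈ 0.2622.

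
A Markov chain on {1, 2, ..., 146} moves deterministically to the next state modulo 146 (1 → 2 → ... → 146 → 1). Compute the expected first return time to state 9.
E[T_9 | X_0 = 9] = 146

The chain cycles deterministically, so starting at state 9 it returns in exactly 146 steps. Equivalently, the stationary distribution is uniform π_j = 1/146 for every state j, so by Kac's formula E[T_9] = 1/π_9 = 146.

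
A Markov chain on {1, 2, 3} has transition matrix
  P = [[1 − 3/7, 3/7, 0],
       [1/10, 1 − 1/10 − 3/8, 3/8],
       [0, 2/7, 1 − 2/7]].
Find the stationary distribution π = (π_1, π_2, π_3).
π = (56/611, 240/611, 315/611)

This is a birth-death chain on three states, which satisfies detailed balance: π_1 · P_{12} = π_2 · P_{21} and π_2 · P_{23} = π_3 · P_{32}.
From π_1 · 3/7 = π_2 · 1/10: π_2/π_1 = (3/7)/(1/10) = 30/7.
From π_2 · 3/8 = π_3 · 2/7: π_3/π_2 = (3/8)/(2/7) = 21/16.
Take π_1 proportional to 1; then unnormalized π = (1, 30/7, 45/8). Normalize by dividing by the sum 611/56:
  π = (56/611, 240/611, 315/611).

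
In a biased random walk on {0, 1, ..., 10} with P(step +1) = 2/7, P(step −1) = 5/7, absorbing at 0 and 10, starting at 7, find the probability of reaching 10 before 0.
P(hit 10 before 0) = (1 − (5/2)^7) / (1 − (5/2)^10) = 207992/3254867

Let u_k denote P(reach 10 before 0 | start at k). Boundary: u_0 = 0, u_10 = 1. Recurrence: u_k = 2/7·u_{k+1} + 5/7·u_{k-1} for 1 ≤ k ≤ 9. Try u_k = A + B·r^k with r = q/p = (5/7)/(2/7) = 5/2. Substitution satisfies the recurrence; boundary conditions give:
  u_k = (1 − r^k) / (1 − r^N) = (1 − (5/2)^7) / (1 − (5/2)^10) = 207992/3254867.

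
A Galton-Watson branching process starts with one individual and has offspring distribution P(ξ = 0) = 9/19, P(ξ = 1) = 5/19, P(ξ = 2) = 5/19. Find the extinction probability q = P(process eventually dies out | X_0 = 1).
q = 1

Mean offspring μ = 0·9/19 + 1·5/19 + 2·5/19 = 15/19 ≤ 1. For μ ≤ 1 with offspring not concentrated at 1, the Galton-Watson process goes extinct almost surely, so q = 1.
(Algebraic check: The pgf is f(s) = 9/19 + 5/19·s + 5/19·s². The extinction probability q is the smallest fixed point of f in [0, 1]. Setting s = f(s):
  5/19·s² + (5/19 − 1)·s + 9/19 = 0
  5/19·s² − (9/19 + 5/19)·s + 9/19 = 0
which factors as (s − 1)·(5/19·s − 9/19) = 0, giving roots s = 1 and s = (9/19)/(5/19) = 9/5. Since 9/5 ≥ 1, the smallest root in [0, 1] is s = 1.)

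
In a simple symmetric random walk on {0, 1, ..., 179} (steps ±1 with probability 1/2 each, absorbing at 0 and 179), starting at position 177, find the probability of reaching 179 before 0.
P(hit 179 before 0) = 177/179

Let u_k = P(hit 179 before 0 | start at k). Then u_0 = 0, u_179 = 1, and u_k = u_{k-1}/2 + u_{k+1}/2 for 1 ≤ k ≤ 178. This harmonic recurrence is solved by u_k = k/179, giving u_177 = 177/179.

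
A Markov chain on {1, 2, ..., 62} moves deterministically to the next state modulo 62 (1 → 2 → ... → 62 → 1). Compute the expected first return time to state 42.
E[T_42 | X_0 = 42] = 62

The chain cycles deterministically, so starting at state 42 it returns in exactly 62 steps. Equivalently, the stationary distribution is uniform π_j = 1/62 for every state j, so by Kac's formula E[T_42] = 1/π_42 = 62.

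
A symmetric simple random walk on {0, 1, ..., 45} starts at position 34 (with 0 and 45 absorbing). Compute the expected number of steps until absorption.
E[τ | X_0 = 34] = 374

Let v_k = E[τ | X_0 = k]. Boundary: v_0 = v_45 = 0. Recurrence: v_k = 1 + (v_{k-1} + v_{k+1})/2 for 1 ≤ k ≤ 44. The particular solution to v_k − (v_{k-1} + v_{k+1})/2 = 1 is v_k = −k^2. Adding homogeneous solution A + B k and matching boundaries gives v_k = k (45 − k). Substituting k = 34: v_34 = 34 · 11 = 374.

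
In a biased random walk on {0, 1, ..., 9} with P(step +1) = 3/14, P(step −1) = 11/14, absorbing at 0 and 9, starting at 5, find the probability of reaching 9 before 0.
P(hit 9 before 0) = (1 − (11/3)^5) / (1 − (11/3)^9) = 1628181/294741001

Let u_k denote P(reach 9 before 0 | start at k). Boundary: u_0 = 0, u_9 = 1. Recurrence: u_k = 3/14·u_{k+1} + 11/14·u_{k-1} for 1 ≤ k ≤ 8. Try u_k = A + B·r^k with r = q/p = (11/14)/(3/14) = 11/3. Substitution satisfies the recurrence; boundary conditions give:
  u_k = (1 − r^k) / (1 − r^N) = (1 − (11/3)^5) / (1 − (11/3)^9) = 1628181/294741001.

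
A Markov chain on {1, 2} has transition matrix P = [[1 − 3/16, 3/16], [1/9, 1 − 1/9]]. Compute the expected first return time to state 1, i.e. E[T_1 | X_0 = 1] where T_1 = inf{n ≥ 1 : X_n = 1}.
E[T_1 | X_0 = 1] = 1/π_1 = 43/16

For an irreducible recurrent Markov chain with stationary distribution π, E[T_i | X_0 = i] = 1/π_i (Kac's formula). Here π_1 = (1/9)/(3/16 + 1/9) = (1/9)/(43/144) = 16/43, so E[T_1 | X_0 = 1] = 1/π_1 = (3/16 + 1/9)/(1/9) = (43/144)/(1/9) = 43/16.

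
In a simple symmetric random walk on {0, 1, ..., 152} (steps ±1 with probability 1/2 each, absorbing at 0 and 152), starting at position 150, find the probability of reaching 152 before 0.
P(hit 152 before 0) = 150/152 = 75/76

Let u_k = P(hit 152 before 0 | start at k). Then u_0 = 0, u_152 = 1, and u_k = u_{k-1}/2 + u_{k+1}/2 for 1 ≤ k ≤ 151. This harmonic recurrence is solved by u_k = k/152, giving u_150 = 150/152 = 75/76.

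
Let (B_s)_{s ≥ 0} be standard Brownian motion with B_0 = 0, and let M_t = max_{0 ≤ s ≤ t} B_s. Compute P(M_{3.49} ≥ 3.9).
P(M_{3.49} ≥ 3.9) = 2·P(B_{3.49} ≥ 3.9) = 2(1 − Φ(3.9/√3.49)) ≈ 0.0368

By the reflection principle for Brownian motion, P(M_t ≥ a) = 2 · P(B_t ≥ a) for a ≥ 0. Since B_t ~ N(0, t), P(B_t ≥ 3.9) = 1 − Φ(3.9/√t) = 1 − Φ(3.9/√3.49) = 1 − Φ(2.0876). So
  P(M_{3.49} ≥ 3.9) = 2(1 − Φ(2.0876)) ≈ 0.0368.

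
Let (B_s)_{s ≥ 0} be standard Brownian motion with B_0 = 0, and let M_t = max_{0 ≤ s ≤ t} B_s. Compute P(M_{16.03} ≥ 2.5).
P(M_{16.03} ≥ 2.5) = 2·P(B_{16.03} ≥ 2.5) = 2(1 − Φ(2.5/√16.03)) ≈ 0.5324

By the reflection principle for Brownian motion, P(M_t ≥ a) = 2 · P(B_t ≥ a) for a ≥ 0. Since B_t ~ N(0, t), P(B_t ≥ 2.5) = 1 − Φ(2.5/√t) = 1 − Φ(2.5/√16.03) = 1 − Φ(0.6244). So
  P(M_{16.03} ≥ 2.5) = 2(1 − Φ(0.6244)) ≈ 0.5324.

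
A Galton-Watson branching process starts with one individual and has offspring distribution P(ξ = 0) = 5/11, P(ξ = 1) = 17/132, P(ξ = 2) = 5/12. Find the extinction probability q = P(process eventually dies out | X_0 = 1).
q = 1

Mean offspring μ = 0·5/11 + 1·17/132 + 2·5/12 = 127/132 ≤ 1. For μ ≤ 1 with offspring not concentrated at 1, the Galton-Watson process goes extinct almost surely, so q = 1.
(Algebraic check: The pgf is f(s) = 5/11 + 17/132·s + 5/12·s². The extinction probability q is the smallest fixed point of f in [0, 1]. Setting s = f(s):
  5/12·s² + (17/132 − 1)·s + 5/11 = 0
  5/12·s² − (5/11 + 5/12)·s + 5/11 = 0
which factors as (s − 1)·(5/12·s − 5/11) = 0, giving roots s = 1 and s = (5/11)/(5/12) = 12/11. Since 12/11 ≥ 1, the smallest root in [0, 1] is s = 1.)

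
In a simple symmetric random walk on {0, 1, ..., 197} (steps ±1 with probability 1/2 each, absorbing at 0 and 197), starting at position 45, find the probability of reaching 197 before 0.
P(hit 197 before 0) = 45/197

Let u_k = P(hit 197 before 0 | start at k). Then u_0 = 0, u_197 = 1, and u_k = u_{k-1}/2 + u_{k+1}/2 for 1 ≤ k ≤ 196. This harmonic recurrence is solved by u_k = k/197, giving u_45 = 45/197.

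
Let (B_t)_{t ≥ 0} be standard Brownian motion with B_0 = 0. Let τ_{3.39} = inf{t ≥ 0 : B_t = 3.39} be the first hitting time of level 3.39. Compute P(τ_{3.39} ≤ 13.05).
P(τ_{3.39} ≤ 13.05) = 2(1 − Φ(3.39/√13.05)) = 2(1 − Φ(0.9384)) ≈ 0.3480

By the reflection principle for standard BM, P(τ_b ≤ t) = 2 · P(B_t ≥ b). Since B_t ~ N(0, t), P(B_t ≥ 3.39) = 1 − Φ(3.39/√t) = 1 − Φ(3.39/√13.05) = 1 − Φ(0.9384) ≈ 0.17402. Doubling: P(τ_{3.39} ≤ 13.05) ≈ 2 · 0.17402 = 0.34804 ≈ 0.3480.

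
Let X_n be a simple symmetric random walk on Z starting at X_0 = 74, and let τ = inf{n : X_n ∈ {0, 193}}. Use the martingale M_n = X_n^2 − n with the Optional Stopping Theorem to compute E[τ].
E[τ] = 8806

M_n = X_n^2 − n is a martingale (since E[X_{n+1}^2 | F_n] = X_n^2 + 1). By OST (τ has finite mean in a bounded region), E[M_τ] = E[M_0] = X_0^2 − 0 = 74^2 = 5476. Also E[M_τ] = E[X_τ^2] − E[τ]. The walk exits at 0 or 193, with P(hit 193 first) = 74/193, so E[X_τ^2] = 193^2 · 74/193 + 0 = 14282. Thus E[τ] = E[X_τ^2] − E[M_τ] = 14282 − 5476 = 8806 = 74(193 − 74) = 8806.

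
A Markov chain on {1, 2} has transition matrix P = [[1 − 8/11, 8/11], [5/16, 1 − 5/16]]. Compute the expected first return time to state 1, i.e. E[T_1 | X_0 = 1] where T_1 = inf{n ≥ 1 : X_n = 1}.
E[T_1 | X_0 = 1] = 1/π_1 = 183/55

For an irreducible recurrent Markov chain with stationary distribution π, E[T_i | X_0 = i] = 1/π_i (Kac's formula). Here π_1 = (5/16)/(8/11 + 5/16) = (5/16)/(183/176) = 55/183, so E[T_1 | X_0 = 1] = 1/π_1 = (8/11 + 5/16)/(5/16) = (183/176)/(5/16) = 183/55.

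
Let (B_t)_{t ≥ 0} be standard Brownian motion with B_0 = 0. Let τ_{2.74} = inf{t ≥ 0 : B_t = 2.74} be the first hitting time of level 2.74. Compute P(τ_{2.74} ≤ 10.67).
P(τ_{2.74} ≤ 10.67) = 2(1 − Φ(2.74/√10.67)) = 2(1 − Φ(0.8388)) ≈ 0.4016

By the reflection principle for standard BM, P(τ_b ≤ t) = 2 · P(B_t ≥ b). Since B_t ~ N(0, t), P(B_t ≥ 2.74) = 1 − Φ(2.74/√t) = 1 − Φ(2.74/√10.67) = 1 − Φ(0.8388) ≈ 0.20079. Doubling: P(τ_{2.74} ≤ 10.67) ≈ 2 · 0.20079 = 0.40158 ≈ 0.4016.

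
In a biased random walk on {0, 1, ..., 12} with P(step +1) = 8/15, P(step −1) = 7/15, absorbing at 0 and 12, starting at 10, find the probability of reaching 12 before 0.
P(hit 12 before 0) = (1 − (7/8)^10) / (1 − (7/8)^12) = 3376070720/3658545969

Let u_k denote P(reach 12 before 0 | start at k). Boundary: u_0 = 0, u_12 = 1. Recurrence: u_k = 8/15·u_{k+1} + 7/15·u_{k-1} for 1 ≤ k ≤ 11. Try u_k = A + B·r^k with r = q/p = (7/15)/(8/15) = 7/8. Substitution satisfies the recurrence; boundary conditions give:
  u_k = (1 − r^k) / (1 − r^N) = (1 − (7/8)^10) / (1 − (7/8)^12) = 3376070720/3658545969.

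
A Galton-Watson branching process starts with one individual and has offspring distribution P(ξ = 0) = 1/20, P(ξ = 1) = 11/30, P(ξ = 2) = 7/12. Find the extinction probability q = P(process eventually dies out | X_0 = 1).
q = 3/35

The pgf is f(s) = 1/20 + 11/30·s + 7/12·s². The extinction probability q is the smallest fixed point of f in [0, 1]. Setting s = f(s):
  7/12·s² + (11/30 − 1)·s + 1/20 = 0
  7/12·s² − (1/20 + 7/12)·s + 1/20 = 0
which factors as (s − 1)·(7/12·s − 1/20) = 0, giving roots s = 1 and s = (1/20)/(7/12) = 3/35.
Mean offspring μ = 11/30 + 2·7/12 = 23/15 > 1 (supercritical), so q < 1. The extinction probability is the smaller root: q = (1/20)/(7/12) = 3/35.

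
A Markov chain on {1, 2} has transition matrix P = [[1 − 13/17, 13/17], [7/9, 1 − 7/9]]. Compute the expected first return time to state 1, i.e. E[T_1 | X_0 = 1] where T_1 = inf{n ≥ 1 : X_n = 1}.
E[T_1 | X_0 = 1] = 1/π_1 = 236/119

For an irreducible recurrent Markov chain with stationary distribution π, E[T_i | X_0 = i] = 1/π_i (Kac's formula). Here π_1 = (7/9)/(13/17 + 7/9) = (7/9)/(236/153) = 119/236, so E[T_1 | X_0 = 1] = 1/π_1 = (13/17 + 7/9)/(7/9) = (236/153)/(7/9) = 236/119.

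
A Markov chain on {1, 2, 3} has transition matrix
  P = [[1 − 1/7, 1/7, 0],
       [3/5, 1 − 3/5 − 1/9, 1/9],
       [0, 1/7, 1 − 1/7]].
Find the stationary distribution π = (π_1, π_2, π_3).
π = (189/269, 45/269, 35/269)

This is a birth-death chain on three states, which satisfies detailed balance: π_1 · P_{12} = π_2 · P_{21} and π_2 · P_{23} = π_3 · P_{32}.
From π_1 · 1/7 = π_2 · 3/5: π_2/π_1 = (1/7)/(3/5) = 5/21.
From π_2 · 1/9 = π_3 · 1/7: π_3/π_2 = (1/9)/(1/7) = 7/9.
Take π_1 proportional to 1; then unnormalized π = (1, 5/21, 5/27). Normalize by dividing by the sum 269/189:
  π = (189/269, 45/269, 35/269).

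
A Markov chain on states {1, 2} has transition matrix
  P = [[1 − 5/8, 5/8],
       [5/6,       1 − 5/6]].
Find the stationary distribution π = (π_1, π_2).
π_1 = 4/7, π_2 = 3/7

Solve πP = π with π_1 + π_2 = 1. From πP = π: π_1 · (1 − 5/8) + π_2 · 5/6 = π_1 ⇒ π_2 · 5/6 = π_1 · 5/8 ⇒ π_2/π_1 = (5/8)/(5/6) = 3/4. Together with π_1 + π_2 = 1:
  π_1 = (5/6)/(5/8 + 5/6) = (5/6)/(35/24) = 4/7,
  π_2 = (5/8)/(5/8 + 5/6) = (5/8)/(35/24) = 3/7.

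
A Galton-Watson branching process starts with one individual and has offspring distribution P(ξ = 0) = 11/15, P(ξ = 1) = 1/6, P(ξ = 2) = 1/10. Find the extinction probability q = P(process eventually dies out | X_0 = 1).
q = 1

Mean offspring μ = 0·11/15 + 1·1/6 + 2·1/10 = 11/30 ≤ 1. For μ ≤ 1 with offspring not concentrated at 1, the Galton-Watson process goes extinct almost surely, so q = 1.
(Algebraic check: The pgf is f(s) = 11/15 + 1/6·s + 1/10·s². The extinction probability q is the smallest fixed point of f in [0, 1]. Setting s = f(s):
  1/10·s² + (1/6 − 1)·s + 11/15 = 0
  1/10·s² − (11/15 + 1/10)·s + 11/15 = 0
which factors as (s − 1)·(1/10·s − 11/15) = 0, giving roots s = 1 and s = (11/15)/(1/10) = 22/3. Since 22/3 ≥ 1, the smallest root in [0, 1] is s = 1.)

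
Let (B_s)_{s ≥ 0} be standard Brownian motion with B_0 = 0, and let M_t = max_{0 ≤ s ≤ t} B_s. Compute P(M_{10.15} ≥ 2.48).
P(M_{10.15} ≥ 2.48) = 2·P(B_{10.15} ≥ 2.48) = 2(1 − Φ(2.48/√10.15)) ≈ 0.4363

By the reflection principle for Brownian motion, P(M_t ≥ a) = 2 · P(B_t ≥ a) for a ≥ 0. Since B_t ~ N(0, t), P(B_t ≥ 2.48) = 1 − Φ(2.48/√t) = 1 − Φ(2.48/√10.15) = 1 − Φ(0.7784). So
  P(M_{10.15} ≥ 2.48) = 2(1 − Φ(0.7784)) ≈ 0.4363.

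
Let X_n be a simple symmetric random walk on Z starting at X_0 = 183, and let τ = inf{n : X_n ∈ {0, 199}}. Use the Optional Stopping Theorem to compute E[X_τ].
E[X_τ] = 183

X_n is a martingale and τ is a bounded-mean stopping time (indeed τ is finite a.s. with bounded expectation since the walk is in a bounded region). By the OST, E[X_τ] = E[X_0] = 183. Equivalently: E[X_τ] = 199 · P(hit 199 first) + 0 · P(hit 0 first) = 199 · (183/199) = 183.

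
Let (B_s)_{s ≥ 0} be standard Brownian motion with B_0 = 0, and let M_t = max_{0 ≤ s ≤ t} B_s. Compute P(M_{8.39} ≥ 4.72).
P(M_{8.39} ≥ 4.72) = 2·P(B_{8.39} ≥ 4.72) = 2(1 − Φ(4.72/√8.39)) ≈ 0.1032

By the reflection principle for Brownian motion, P(M_t ≥ a) = 2 · P(B_t ≥ a) for a ≥ 0. Since B_t ~ N(0, t), P(B_t ≥ 4.72) = 1 − Φ(4.72/√t) = 1 − Φ(4.72/√8.39) = 1 − Φ(1.6295). So
  P(M_{8.39} ≥ 4.72) = 2(1 − Φ(1.6295)) ≈ 0.1032.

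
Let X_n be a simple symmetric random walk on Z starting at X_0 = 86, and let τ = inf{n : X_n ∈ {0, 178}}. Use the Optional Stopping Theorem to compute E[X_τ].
E[X_τ] = 86

X_n is a martingale and τ is a bounded-mean stopping time (indeed τ is finite a.s. with bounded expectation since the walk is in a bounded region). By the OST, E[X_τ] = E[X_0] = 86. Equivalently: E[X_τ] = 178 · P(hit 178 first) + 0 · P(hit 0 first) = 178 · (86/178) = 86.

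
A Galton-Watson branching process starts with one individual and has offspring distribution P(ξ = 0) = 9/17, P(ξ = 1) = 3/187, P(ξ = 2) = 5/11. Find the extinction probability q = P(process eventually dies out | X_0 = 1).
q = 1

Mean offspring μ = 0·9/17 + 1·3/187 + 2·5/11 = 173/187 ≤ 1. For μ ≤ 1 with offspring not concentrated at 1, the Galton-Watson process goes extinct almost surely, so q = 1.
(Algebraic check: The pgf is f(s) = 9/17 + 3/187·s + 5/11·s². The extinction probability q is the smallest fixed point of f in [0, 1]. Setting s = f(s):
  5/11·s² + (3/187 − 1)·s + 9/17 = 0
  5/11·s² − (9/17 + 5/11)·s + 9/17 = 0
which factors as (s − 1)·(5/11·s − 9/17) = 0, giving roots s = 1 and s = (9/17)/(5/11) = 99/85. Since 99/85 ≥ 1, the smallest root in [0, 1] is s = 1.)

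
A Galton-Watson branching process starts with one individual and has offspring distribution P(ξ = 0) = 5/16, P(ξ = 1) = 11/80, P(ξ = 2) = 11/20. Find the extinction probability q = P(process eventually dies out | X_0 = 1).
q = 25/44

The pgf is f(s) = 5/16 + 11/80·s + 11/20·s². The extinction probability q is the smallest fixed point of f in [0, 1]. Setting s = f(s):
  11/20·s² + (11/80 − 1)·s + 5/16 = 0
  11/20·s² − (5/16 + 11/20)·s + 5/16 = 0
which factors as (s − 1)·(11/20·s − 5/16) = 0, giving roots s = 1 and s = (5/16)/(11/20) = 25/44.
Mean offspring μ = 11/80 + 2·11/20 = 99/80 > 1 (supercritical), so q < 1. The extinction probability is the smaller root: q = (5/16)/(11/20) = 25/44.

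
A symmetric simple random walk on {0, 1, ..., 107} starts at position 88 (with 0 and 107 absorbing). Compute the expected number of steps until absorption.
E[τ | X_0 = 88] = 1672

Let v_k = E[τ | X_0 = k]. Boundary: v_0 = v_107 = 0. Recurrence: v_k = 1 + (v_{k-1} + v_{k+1})/2 for 1 ≤ k ≤ 106. The particular solution to v_k − (v_{k-1} + v_{k+1})/2 = 1 is v_k = −k^2. Adding homogeneous solution A + B k and matching boundaries gives v_k = k (107 − k). Substituting k = 88: v_88 = 88 · 19 = 1672.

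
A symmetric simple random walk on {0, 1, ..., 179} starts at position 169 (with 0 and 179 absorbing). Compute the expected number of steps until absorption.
E[τ | X_0 = 169] = 1690

Let v_k = E[τ | X_0 = k]. Boundary: v_0 = v_179 = 0. Recurrence: v_k = 1 + (v_{k-1} + v_{k+1})/2 for 1 ≤ k ≤ 178. The particular solution to v_k − (v_{k-1} + v_{k+1})/2 = 1 is v_k = −k^2. Adding homogeneous solution A + B k and matching boundaries gives v_k = k (179 − k). Substituting k = 169: v_169 = 169 · 10 = 1690.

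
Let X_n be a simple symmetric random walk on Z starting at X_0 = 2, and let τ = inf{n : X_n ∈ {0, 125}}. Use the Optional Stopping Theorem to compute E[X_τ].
E[X_τ] = 2

X_n is a martingale and τ is a bounded-mean stopping time (indeed τ is finite a.s. with bounded expectation since the walk is in a bounded region). By the OST, E[X_τ] = E[X_0] = 2. Equivalently: E[X_τ] = 125 · P(hit 125 first) + 0 · P(hit 0 first) = 125 · (2/125) = 2.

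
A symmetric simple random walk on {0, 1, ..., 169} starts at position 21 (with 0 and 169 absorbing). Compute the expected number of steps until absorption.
E[τ | X_0 = 21] = 3108

Let v_k = E[τ | X_0 = k]. Boundary: v_0 = v_169 = 0. Recurrence: v_k = 1 + (v_{k-1} + v_{k+1})/2 for 1 ≤ k ≤ 168. The particular solution to v_k − (v_{k-1} + v_{k+1})/2 = 1 is v_k = −k^2. Adding homogeneous solution A + B k and matching boundaries gives v_k = k (169 − k). Substituting k = 21: v_21 = 21 · 148 = 3108.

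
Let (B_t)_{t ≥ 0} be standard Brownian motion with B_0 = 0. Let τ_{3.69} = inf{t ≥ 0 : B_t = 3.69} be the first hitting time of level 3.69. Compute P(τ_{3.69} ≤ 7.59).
P(τ_{3.69} ≤ 7.59) = 2(1 − Φ(3.69/√7.59)) = 2(1 − Φ(1.3394)) ≈ 0.1804

By the reflection principle for standard BM, P(τ_b ≤ t) = 2 · P(B_t ≥ b). Since B_t ~ N(0, t), P(B_t ≥ 3.69) = 1 − Φ(3.69/√t) = 1 − Φ(3.69/√7.59) = 1 − Φ(1.3394) ≈ 0.09022. Doubling: P(τ_{3.69} ≤ 7.59) ≈ 2 · 0.09022 = 0.18044 ≈ 0.1804.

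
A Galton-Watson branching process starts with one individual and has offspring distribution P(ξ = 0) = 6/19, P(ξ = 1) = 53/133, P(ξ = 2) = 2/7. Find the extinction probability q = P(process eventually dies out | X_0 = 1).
q = 1

Mean offspring μ = 0·6/19 + 1·53/133 + 2·2/7 = 129/133 ≤ 1. For μ ≤ 1 with offspring not concentrated at 1, the Galton-Watson process goes extinct almost surely, so q = 1.
(Algebraic check: The pgf is f(s) = 6/19 + 53/133·s + 2/7·s². The extinction probability q is the smallest fixed point of f in [0, 1]. Setting s = f(s):
  2/7·s² + (53/133 − 1)·s + 6/19 = 0
  2/7·s² − (6/19 + 2/7)·s + 6/19 = 0
which factors as (s − 1)·(2/7·s − 6/19) = 0, giving roots s = 1 and s = (6/19)/(2/7) = 21/19. Since 21/19 ≥ 1, the smallest root in [0, 1] is s = 1.)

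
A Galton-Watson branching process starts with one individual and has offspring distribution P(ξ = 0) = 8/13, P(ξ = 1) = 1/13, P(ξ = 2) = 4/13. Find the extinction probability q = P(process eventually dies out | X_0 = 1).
q = 1

Mean offspring μ = 0·8/13 + 1·1/13 + 2·4/13 = 9/13 ≤ 1. For μ ≤ 1 with offspring not concentrated at 1, the Galton-Watson process goes extinct almost surely, so q = 1.
(Algebraic check: The pgf is f(s) = 8/13 + 1/13·s + 4/13·s². The extinction probability q is the smallest fixed point of f in [0, 1]. Setting s = f(s):
  4/13·s² + (1/13 − 1)·s + 8/13 = 0
  4/13·s² − (8/13 + 4/13)·s + 8/13 = 0
which factors as (s − 1)·(4/13·s − 8/13) = 0, giving roots s = 1 and s = (8/13)/(4/13) = 2. Since 2 ≥ 1, the smallest root in [0, 1] is s = 1.)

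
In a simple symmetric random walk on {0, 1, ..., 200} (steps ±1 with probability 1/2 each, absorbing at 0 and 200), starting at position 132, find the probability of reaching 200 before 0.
P(hit 200 before 0) = 132/200 = 33/50

Let u_k = P(hit 200 before 0 | start at k). Then u_0 = 0, u_200 = 1, and u_k = u_{k-1}/2 + u_{k+1}/2 for 1 ≤ k ≤ 199. This harmonic recurrence is solved by u_k = k/200, giving u_132 = 132/200 = 33/50.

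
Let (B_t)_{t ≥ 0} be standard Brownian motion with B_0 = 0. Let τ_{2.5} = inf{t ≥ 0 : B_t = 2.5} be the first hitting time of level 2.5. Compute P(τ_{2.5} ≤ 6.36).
P(τ_{2.5} ≤ 6.36) = 2(1 − Φ(2.5/√6.36)) = 2(1 − Φ(0.9913)) ≈ 0.3215

By the reflection principle for standard BM, P(τ_b ≤ t) = 2 · P(B_t ≥ b). Since B_t ~ N(0, t), P(B_t ≥ 2.5) = 1 − Φ(2.5/√t) = 1 − Φ(2.5/√6.36) = 1 − Φ(0.9913) ≈ 0.16077. Doubling: P(τ_{2.5} ≤ 6.36) ≈ 2 · 0.16077 = 0.32154 ≈ 0.3215.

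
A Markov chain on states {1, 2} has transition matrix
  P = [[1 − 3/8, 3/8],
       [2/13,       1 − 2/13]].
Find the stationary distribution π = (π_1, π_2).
π_1 = 16/55, π_2 = 39/55

Solve πP = π with π_1 + π_2 = 1. From πP = π: π_1 · (1 − 3/8) + π_2 · 2/13 = π_1 ⇒ π_2 · 2/13 = π_1 · 3/8 ⇒ π_2/π_1 = (3/8)/(2/13) = 39/16. Together with π_1 + π_2 = 1:
  π_1 = (2/13)/(3/8 + 2/13) = (2/13)/(55/104) = 16/55,
  π_2 = (3/8)/(3/8 + 2/13) = (3/8)/(55/104) = 39/55.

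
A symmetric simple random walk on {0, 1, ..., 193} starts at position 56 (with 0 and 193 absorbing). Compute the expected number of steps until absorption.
E[τ | X_0 = 56] = 7672

Let v_k = E[τ | X_0 = k]. Boundary: v_0 = v_193 = 0. Recurrence: v_k = 1 + (v_{k-1} + v_{k+1})/2 for 1 ≤ k ≤ 192. The particular solution to v_k − (v_{k-1} + v_{k+1})/2 = 1 is v_k = −k^2. Adding homogeneous solution A + B k and matching boundaries gives v_k = k (193 − k). Substituting k = 56: v_56 = 56 · 137 = 7672.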